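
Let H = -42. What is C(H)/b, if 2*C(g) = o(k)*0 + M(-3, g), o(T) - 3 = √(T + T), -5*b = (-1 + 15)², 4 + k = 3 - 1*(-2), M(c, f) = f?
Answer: 15/28 ≈ 0.53571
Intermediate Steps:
k = 1 (k = -4 + (3 - 1*(-2)) = -4 + (3 + 2) = -4 + 5 = 1)
b = -196/5 (b = -(-1 + 15)²/5 = -⅕*14² = -⅕*196 = -196/5 ≈ -39.200)
o(T) = 3 + √2*√T (o(T) = 3 + √(T + T) = 3 + √(2*T) = 3 + √2*√T)
C(g) = g/2 (C(g) = ((3 + √2*√1)*0 + g)/2 = ((3 + √2*1)*0 + g)/2 = ((3 + √2)*0 + g)/2 = (0 + g)/2 = g/2)
C(H)/b = ((½)*(-42))/(-196/5) = -21*(-5/196) = 15/28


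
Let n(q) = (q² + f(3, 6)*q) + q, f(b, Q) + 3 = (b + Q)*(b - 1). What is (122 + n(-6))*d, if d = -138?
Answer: -8556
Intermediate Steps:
f(b, Q) = -3 + (-1 + b)*(Q + b) (f(b, Q) = -3 + (b + Q)*(b - 1) = -3 + (Q + b)*(-1 + b) = -3 + (-1 + b)*(Q + b))
n(q) = q² + 16*q (n(q) = (q² + (-3 + 3² - 1*6 - 1*3 + 6*3)*q) + q = (q² + (-3 + 9 - 6 - 3 + 18)*q) + q = (q² + 15*q) + q = q² + 16*q)
(122 + n(-6))*d = (122 - 6*(16 - 6))*(-138) = (122 - 6*10)*(-138) = (122 - 60)*(-138) = 62*(-138) = -8556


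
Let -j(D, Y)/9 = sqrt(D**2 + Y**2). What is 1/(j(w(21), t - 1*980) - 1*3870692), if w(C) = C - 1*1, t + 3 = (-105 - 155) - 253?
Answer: -967673/3745518811792 + 9*sqrt(139901)/3745518811792 ≈ -2.5746e-7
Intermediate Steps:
t = -516 (t = -3 + ((-105 - 155) - 253) = -3 + (-260 - 253) = -3 - 513 = -516)
w(C) = -1 + C (w(C) = C - 1 = -1 + C)
j(D, Y) = -9*sqrt(D**2 + Y**2)
1/(j(w(21), t - 1*980) - 1*3870692) = 1/(-9*sqrt((-1 + 21)**2 + (-516 - 1*980)**2) - 1*3870692) = 1/(-9*sqrt(20**2 + (-516 - 980)**2) - 3870692) = 1/(-9*sqrt(400 + (-1496)**2) - 3870692) = 1/(-9*sqrt(400 + 2238016) - 3870692) = 1/(-36*sqrt(139901) - 3870692) = 1/(-3870692 - 36*sqrt(139901))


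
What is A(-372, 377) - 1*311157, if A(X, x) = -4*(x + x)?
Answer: -314173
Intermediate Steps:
A(X, x) = -8*x
A(-372, 377) - 1*311157 = -8*377 - 1*311157 = -3016 - 311157 = -314173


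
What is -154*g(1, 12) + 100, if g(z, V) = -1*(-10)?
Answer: -1440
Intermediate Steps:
g(z, V) = 10
-154*g(1, 12) + 100 = -154*10 + 100 = -1540 + 100 = -1440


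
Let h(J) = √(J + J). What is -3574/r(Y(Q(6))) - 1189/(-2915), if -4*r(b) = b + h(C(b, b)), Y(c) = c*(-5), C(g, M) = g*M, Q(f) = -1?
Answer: -8333379/2915 + 14296*√2/5 ≈ 1184.7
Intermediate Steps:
C(g, M) = M*g
h(J) = √2*√J (h(J) = √(2*J) = √2*√J)
Y(c) = -5*c
r(b) = -b/4 - √2*√(b²)/4 (r(b) = -(b + √2*√(b*b))/4 = -(b + √2*√(b²))/4 = -b/4 - √2*√(b²)/4)
-3574/r(Y(Q(6))) - 1189/(-2915) = -3574/(-(-5)*(-1)/4 - √2*√((-5*(-1))²)/4) - 1189/(-2915) = -3574/(-¼*5 - √2*√(5²)/4) - 1189*(-1/2915) = -3574/(-5/4 - √2*√25/4) + 1189/2915 = -3574/(-5/4 - ¼*√2*5) + 1189/2915 = -3574/(-5/4 - 5*√2/4) + 1189/2915 = 1189/2915 - 3574/(-5/4 - 5*√2/4)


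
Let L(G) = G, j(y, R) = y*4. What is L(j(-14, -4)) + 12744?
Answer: 12688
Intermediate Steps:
j(y, R) = 4*y
L(j(-14, -4)) + 12744 = 4*(-14) + 12744 = -56 + 12744 = 12688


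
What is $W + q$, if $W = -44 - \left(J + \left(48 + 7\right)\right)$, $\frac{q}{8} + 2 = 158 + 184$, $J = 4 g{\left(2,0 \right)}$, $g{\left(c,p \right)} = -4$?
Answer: $2637$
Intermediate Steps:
$J = -16$ ($J = 4 \left(-4\right) = -16$)
$q = 2720$ ($q = -16 + 8 \left(158 + 184\right) = -16 + 8 \cdot 342 = -16 + 2736 = 2720$)
$W = -83$ ($W = -44 - \left(-16 + \left(48 + 7\right)\right) = -44 - \left(-16 + 55\right) = -44 - 39 = -83$)
$W + q = -83 + 2720 = 2637$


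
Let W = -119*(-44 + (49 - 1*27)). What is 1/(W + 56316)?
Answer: 1/58934 ≈ 1.6968e-5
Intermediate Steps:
W = 2618 (W = -119*(-44 + (49 - 27)) = -119*(-44 + 22) = -119*(-22) = 2618)
1/(W + 56316) = 1/(2618 + 56316) = 1/58934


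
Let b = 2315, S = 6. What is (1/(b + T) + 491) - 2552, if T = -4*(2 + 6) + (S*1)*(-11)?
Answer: -4569236/2217 ≈ -2061.0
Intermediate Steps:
T = -98 (T = -4*(2 + 6) + (6*1)*(-11) = -4*8 + 6*(-11) = -32 - 66 = -98)
(1/(b + T) + 491) - 2552 = (1/(2315 - 98) + 491) - 2552 = (1/2217 + 491) - 2552 = 1088548/2217 - 2552 = -4569236/2217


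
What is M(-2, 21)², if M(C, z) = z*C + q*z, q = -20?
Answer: 213444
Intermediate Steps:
M(C, z) = -20*z + C*z (M(C, z) = z*C - 20*z = C*z - 20*z = -20*z + C*z)
M(-2, 21)² = (21*(-20 - 2))² = (21*(-22))² = (-462)² = 213444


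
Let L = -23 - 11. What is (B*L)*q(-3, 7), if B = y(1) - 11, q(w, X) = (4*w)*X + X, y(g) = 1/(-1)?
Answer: -31416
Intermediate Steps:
y(g) = -1
q(w, X) = X + 4*X*w (q(w, X) = 4*X*w + X = X + 4*X*w)
B = -12 (B = -1 - 11 = -12)
L = -34
(B*L)*q(-3, 7) = (-12*(-34))*(7*(1 + 4*(-3))) = 408*(7*(1 - 12)) = 408*(7*(-11)) = 408*(-77) = -31416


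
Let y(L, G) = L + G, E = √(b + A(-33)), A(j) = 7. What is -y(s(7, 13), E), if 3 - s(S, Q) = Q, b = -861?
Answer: 10 - I*√854 ≈ 10.0 - 29.223*I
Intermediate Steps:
s(S, Q) = 3 - Q
E = I*√854 (E = √(-861 + 7) = √(-854) = I*√854 ≈ 29.223*I)
y(L, G) = G + L
-y(s(7, 13), E) = -(I*√854 + (3 - 1*13)) = -(I*√854 + (3 - 13)) = -(I*√854 - 10) = -(-10 + I*√854) = 10 - I*√854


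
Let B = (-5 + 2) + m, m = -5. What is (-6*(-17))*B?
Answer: -816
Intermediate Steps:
B = -8 (B = (-5 + 2) - 5 = -3 - 5 = -8)
(-6*(-17))*B = -6*(-17)*(-8) = 102*(-8) = -816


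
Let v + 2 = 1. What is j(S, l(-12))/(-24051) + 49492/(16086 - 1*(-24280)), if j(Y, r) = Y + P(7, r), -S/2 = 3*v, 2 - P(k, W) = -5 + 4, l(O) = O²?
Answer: 198328133/161807111 ≈ 1.2257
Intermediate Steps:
v = -1 (v = -2 + 1 = -1)
P(k, W) = 3 (P(k, W) = 2 - (-5 + 4) = 2 - 1*(-1) = 2 + 1 = 3)
S = 6 (S = -6*(-1) = -2*(-3) = 6)
j(Y, r) = 3 + Y (j(Y, r) = Y + 3 = 3 + Y)
j(S, l(-12))/(-24051) + 49492/(16086 - 1*(-24280)) = (3 + 6)/(-24051) + 49492/(16086 - 1*(-24280)) = 9*(-1/24051) + 49492/(16086 + 24280) = -3/8017 + 49492/40366 = -3/8017 + 49492*(1/40366) = -3/8017 + 24746/20183 = 198328133/161807111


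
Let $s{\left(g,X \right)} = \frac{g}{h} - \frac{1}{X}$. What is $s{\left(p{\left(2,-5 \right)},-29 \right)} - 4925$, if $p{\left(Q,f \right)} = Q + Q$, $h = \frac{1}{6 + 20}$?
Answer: $- \frac{139808}{29} \approx -4821.0$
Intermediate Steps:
$h = \frac{1}{26} \approx 0.038462$
$p{\left(Q,f \right)} = 2 Q$
$s{\left(g,X \right)} = - \frac{1}{X} + 26 g$ ($s{\left(g,X \right)} = g \frac{1}{\frac{1}{26}} - \frac{1}{X} = g 26 - \frac{1}{X} = 26 g - \frac{1}{X} = - \frac{1}{X} + 26 g$)
$s{\left(p{\left(2,-5 \right)},-29 \right)} - 4925 = \left(- \frac{1}{-29} + 26 \cdot 2 \cdot 2\right) - 4925 = \left(\left(-1\right) \left(- \frac{1}{29}\right) + 26 \cdot 4\right) - 4925 = \left(\frac{1}{29} + 104\right) - 4925 = \frac{3017}{29} - 4925 = - \frac{139808}{29}$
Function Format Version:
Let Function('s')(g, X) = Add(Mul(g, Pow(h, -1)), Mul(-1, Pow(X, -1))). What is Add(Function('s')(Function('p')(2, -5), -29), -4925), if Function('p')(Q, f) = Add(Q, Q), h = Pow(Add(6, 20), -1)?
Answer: Rational(-139808, 29) ≈ -4821.0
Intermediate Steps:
h = Rational(1, 26) (h = Pow(26, -1) = Rational(1, 26) ≈ 0.038462)
Function('p')(Q, f) = Mul(2, Q)
Function('s')(g, X) = Add(Mul(-1, Pow(X, -1)), Mul(26, g)) (Function('s')(g, X) = Add(Mul(g, Pow(Rational(1, 26), -1)), Mul(-1, Pow(X, -1))) = Add(Mul(g, 26), Mul(-1, Pow(X, -1))) = Add(Mul(26, g), Mul(-1, Pow(X, -1))) = Add(Mul(-1, Pow(X, -1)), Mul(26, g)))
Add(Function('s')(Function('p')(2, -5), -29), -4925) = Add(Add(Mul(-1, Pow(-29, -1)), Mul(26, Mul(2, 2))), -4925) = Add(Add(Mul(-1, Rational(-1, 29)), Mul(26, 4)), -4925) = Add(Add(Rational(1, 29), 104), -4925) = Add(Rational(3017, 29), -4925) = Rational(-139808, 29)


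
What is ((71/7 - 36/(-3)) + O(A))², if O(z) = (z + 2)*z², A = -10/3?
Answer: 1918225/35721 ≈ 53.700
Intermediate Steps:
A = -10/3 (A = -10*⅓ = -10/3 ≈ -3.3333)
O(z) = z²*(2 + z) (O(z) = (2 + z)*z² = z²*(2 + z))
((71/7 - 36/(-3)) + O(A))² = ((71/7 - 36/(-3)) + (-10/3)²*(2 - 10/3))² = ((71*(⅐) - 36*(-⅓)) + (100/9)*(-4/3))² = ((71/7 + 12) - 400/27)² = (155/7 - 400/27)² = (1385/189)² = 1918225/35721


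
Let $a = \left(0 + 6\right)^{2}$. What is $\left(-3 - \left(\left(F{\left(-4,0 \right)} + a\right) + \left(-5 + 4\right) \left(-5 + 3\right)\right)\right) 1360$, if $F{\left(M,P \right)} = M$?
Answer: $-50320$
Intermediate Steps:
$a = 36$ ($a = 6^{2} = 36$)
$\left(-3 - \left(\left(F{\left(-4,0 \right)} + a\right) + \left(-5 + 4\right) \left(-5 + 3\right)\right)\right) 1360 = \left(-3 - \left(\left(-4 + 36\right) + \left(-5 + 4\right) \left(-5 + 3\right)\right)\right) 1360 = \left(-3 - \left(32 - -2\right)\right) 1360 = \left(-3 - \left(32 + 2\right)\right) 1360 = \left(-3 - 34\right) 1360 = \left(-37\right) 1360 = -50320$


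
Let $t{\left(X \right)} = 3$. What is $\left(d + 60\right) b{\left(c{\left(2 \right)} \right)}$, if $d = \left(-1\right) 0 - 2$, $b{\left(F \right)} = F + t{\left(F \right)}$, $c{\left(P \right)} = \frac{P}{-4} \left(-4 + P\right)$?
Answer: $232$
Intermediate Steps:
$c{\left(P \right)} = - \frac{P \left(-4 + P\right)}{4}$ ($c{\left(P \right)} = P \left(- \frac{1}{4}\right) \left(-4 + P\right) = - \frac{P}{4} \left(-4 + P\right) = - \frac{P \left(-4 + P\right)}{4}$)
$b{\left(F \right)} = 3 + F$ ($b{\left(F \right)} = F + 3 = 3 + F$)
$d = -2$ ($d = 0 - 2 = -2$)
$\left(d + 60\right) b{\left(c{\left(2 \right)} \right)} = \left(-2 + 60\right) \left(3 + \frac{1}{4} \cdot 2 \left(4 - 2\right)\right) = 58 \left(3 + \frac{1}{4} \cdot 2 \left(4 - 2\right)\right) = 58 \left(3 + \frac{1}{4} \cdot 2 \cdot 2\right) = 58 \left(3 + 1\right) = 58 \cdot 4 = 232$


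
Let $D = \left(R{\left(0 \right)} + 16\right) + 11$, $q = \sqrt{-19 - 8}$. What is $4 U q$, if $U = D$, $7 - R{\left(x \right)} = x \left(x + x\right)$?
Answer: $408 i \sqrt{3} \approx 706.68 i$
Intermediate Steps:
$q = 3 i \sqrt{3}$ ($q = \sqrt{-27} = 3 i \sqrt{3} \approx 5.1962 i$)
$R{\left(x \right)} = 7 - 2 x^{2}$ ($R{\left(x \right)} = 7 - x \left(x + x\right) = 7 - x 2 x = 7 - 2 x^{2}$)
$D = 34$ ($D = \left(\left(7 - 2 \cdot 0^{2}\right) + 16\right) + 11 = \left(\left(7 - 0\right) + 16\right) + 11 = \left(\left(7 + 0\right) + 16\right) + 11 = \left(7 + 16\right) + 11 = 23 + 11 = 34$)
$U = 34$
$4 U q = 4 \cdot 34 \cdot 3 i \sqrt{3} = 136 \cdot 3 i \sqrt{3} = 408 i \sqrt{3}$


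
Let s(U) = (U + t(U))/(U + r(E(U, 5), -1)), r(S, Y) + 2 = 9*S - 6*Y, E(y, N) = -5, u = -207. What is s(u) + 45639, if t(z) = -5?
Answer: 2829671/62 ≈ 45640.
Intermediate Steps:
r(S, Y) = -2 - 6*Y + 9*S (r(S, Y) = -2 + (9*S - 6*Y) = -2 + (-6*Y + 9*S) = -2 - 6*Y + 9*S)
s(U) = (-5 + U)/(-41 + U) (s(U) = (U - 5)/(U + (-2 - 6*(-1) + 9*(-5))) = (-5 + U)/(U + (-2 + 6 - 45)) = (-5 + U)/(U - 41) = (-5 + U)/(-41 + U))
s(u) + 45639 = (-5 - 207)/(-41 - 207) + 45639 = -212/(-248) + 45639 = -1/248*(-212) + 45639 = 53/62 + 45639 = 2829671/62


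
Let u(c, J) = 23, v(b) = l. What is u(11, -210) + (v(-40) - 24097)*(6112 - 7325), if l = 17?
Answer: 29209063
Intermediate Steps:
v(b) = 17
u(11, -210) + (v(-40) - 24097)*(6112 - 7325) = 23 + (17 - 24097)*(6112 - 7325) = 23 - 24080*(-1213) = 23 + 29209040 = 29209063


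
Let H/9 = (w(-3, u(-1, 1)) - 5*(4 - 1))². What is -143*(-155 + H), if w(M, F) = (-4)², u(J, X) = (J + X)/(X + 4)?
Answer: 20878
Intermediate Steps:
u(J, X) = (J + X)/(4 + X)
w(M, F) = 16
H = 9 (H = 9*(16 - 5*(4 - 1))² = 9*(16 - 5*3)² = 9*(16 - 15)² = 9*1² = 9*1 = 9)
-143*(-155 + H) = -143*(-155 + 9) = -143*(-146) = 20878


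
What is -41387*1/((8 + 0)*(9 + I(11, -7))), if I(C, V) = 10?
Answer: -41387/152 ≈ -272.28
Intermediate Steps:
-41387*1/((8 + 0)*(9 + I(11, -7))) = -41387*1/((8 + 0)*(9 + 10)) = -41387/(19*8) = -41387/152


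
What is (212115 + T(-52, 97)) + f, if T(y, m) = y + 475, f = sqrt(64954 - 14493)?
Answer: 212538 + sqrt(50461) ≈ 2.1276e+5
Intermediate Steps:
f = sqrt(50461) ≈ 224.64
T(y, m) = 475 + y
(212115 + T(-52, 97)) + f = (212115 + (475 - 52)) + sqrt(50461) = (212115 + 423) + sqrt(50461) = 212538 + sqrt(50461)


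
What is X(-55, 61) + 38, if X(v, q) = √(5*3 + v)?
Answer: 38 + 2*I*√10 ≈ 38.0 + 6.3246*I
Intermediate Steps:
X(v, q) = √(15 + v)
X(-55, 61) + 38 = √(15 - 55) + 38 = √(-40) + 38 = 2*I*√10 + 38 = 38 + 2*I*√10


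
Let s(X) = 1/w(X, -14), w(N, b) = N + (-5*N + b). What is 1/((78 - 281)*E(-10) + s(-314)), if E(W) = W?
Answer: 1242/2521261 ≈ 0.00049261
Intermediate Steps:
w(N, b) = b - 4*N (w(N, b) = N + (b - 5*N) = b - 4*N)
s(X) = 1/(-14 - 4*X)
1/((78 - 281)*E(-10) + s(-314)) = 1/((78 - 281)*(-10) - 1/(14 + 4*(-314))) = 1/(-203*(-10) - 1/(14 - 1256)) = 1/(2030 - 1/(-1242)) = 1/(2030 - 1*(-1/1242)) = 1/(2030 + 1/1242) = 1/(2521261/1242) = 1242/2521261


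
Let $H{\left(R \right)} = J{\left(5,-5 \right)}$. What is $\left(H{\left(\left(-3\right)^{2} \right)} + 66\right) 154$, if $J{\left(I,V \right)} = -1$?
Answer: $10010$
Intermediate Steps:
$H{\left(R \right)} = -1$
$\left(H{\left(\left(-3\right)^{2} \right)} + 66\right) 154 = \left(-1 + 66\right) 154 = 65 \cdot 154 = 10010$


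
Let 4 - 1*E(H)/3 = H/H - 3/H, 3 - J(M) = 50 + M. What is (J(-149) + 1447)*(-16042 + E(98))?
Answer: -2433827525/98 ≈ -2.4835e+7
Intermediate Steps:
J(M) = -47 - M (J(M) = 3 - (50 + M) = 3 + (-50 - M) = -47 - M)
E(H) = 9 + 9/H (E(H) = 12 - 3*(H/H - 3/H) = 12 - 3*(1 - 3/H) = 12 + (-3 + 9/H) = 9 + 9/H)
(J(-149) + 1447)*(-16042 + E(98)) = ((-47 - 1*(-149)) + 1447)*(-16042 + (9 + 9/98)) = ((-47 + 149) + 1447)*(-16042 + (9 + 9*(1/98))) = (102 + 1447)*(-16042 + (9 + 9/98)) = 1549*(-16042 + 891/98) = 1549*(-1571225/98) = -2433827525/98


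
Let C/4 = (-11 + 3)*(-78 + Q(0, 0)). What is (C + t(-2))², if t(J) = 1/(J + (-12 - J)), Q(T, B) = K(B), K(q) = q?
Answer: 897062401/144 ≈ 6.2296e+6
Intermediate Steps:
Q(T, B) = B
t(J) = -1/12 (t(J) = 1/(-12) = -1/12)
C = 2496 (C = 4*((-11 + 3)*(-78 + 0)) = 4*(-8*(-78)) = 4*624 = 2496)
(C + t(-2))² = (2496 - 1/12)² = (29951/12)² = 897062401/144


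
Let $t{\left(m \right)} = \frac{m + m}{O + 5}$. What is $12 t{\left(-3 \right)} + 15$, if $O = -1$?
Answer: $-3$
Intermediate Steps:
$t{\left(m \right)} = \frac{m}{2}$ ($t{\left(m \right)} = \frac{m + m}{-1 + 5} = \frac{2 m}{4} = 2 m \frac{1}{4} = \frac{m}{2}$)
$12 t{\left(-3 \right)} + 15 = 12 \cdot \frac{1}{2} \left(-3\right) + 15 = 12 \left(- \frac{3}{2}\right) + 15 = -18 + 15 = -3$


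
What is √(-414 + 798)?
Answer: 8*√6 ≈ 19.596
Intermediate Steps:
√(-414 + 798) = √384 = 8*√6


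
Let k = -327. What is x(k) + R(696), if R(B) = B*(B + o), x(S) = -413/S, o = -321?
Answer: 85347413/327 ≈ 2.6100e+5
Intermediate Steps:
R(B) = B*(-321 + B) (R(B) = B*(B - 321) = B*(-321 + B))
x(k) + R(696) = -413/(-327) + 696*(-321 + 696) = -413*(-1/327) + 696*375 = 413/327 + 261000 = 85347413/327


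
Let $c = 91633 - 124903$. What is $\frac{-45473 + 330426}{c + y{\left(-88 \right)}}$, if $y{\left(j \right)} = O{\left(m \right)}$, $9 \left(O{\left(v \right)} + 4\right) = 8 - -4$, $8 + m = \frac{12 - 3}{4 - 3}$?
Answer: $- \frac{854859}{99818} \approx -8.5642$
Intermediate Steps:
$m = 1$ ($m = -8 + \frac{12 - 3}{4 - 3} = -8 + \frac{9}{1} = -8 + 9 \cdot 1 = -8 + 9 = 1$)
$O{\left(v \right)} = - \frac{8}{3}$ ($O{\left(v \right)} = -4 + \frac{8 - -4}{9} = -4 + \frac{8 + 4}{9} = -4 + \frac{1}{9} \cdot 12 = -4 + \frac{4}{3} = - \frac{8}{3}$)
$y{\left(j \right)} = - \frac{8}{3}$
$c = -33270$
$\frac{-45473 + 330426}{c + y{\left(-88 \right)}} = \frac{-45473 + 330426}{-33270 - \frac{8}{3}} = \frac{284953}{- \frac{99818}{3}} = 284953 \left(- \frac{3}{99818}\right) = - \frac{854859}{99818}$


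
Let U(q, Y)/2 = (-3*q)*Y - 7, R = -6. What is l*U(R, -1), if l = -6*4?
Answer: 1200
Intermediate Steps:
U(q, Y) = -14 - 6*Y*q (U(q, Y) = 2*((-3*q)*Y - 7) = 2*(-3*Y*q - 7) = 2*(-7 - 3*Y*q) = -14 - 6*Y*q)
l = -24
l*U(R, -1) = -24*(-14 - 6*(-1)*(-6)) = -24*(-14 - 36) = -24*(-50) = 1200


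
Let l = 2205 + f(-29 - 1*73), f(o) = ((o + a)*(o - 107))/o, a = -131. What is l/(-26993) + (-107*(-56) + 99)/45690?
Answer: 726591088/10483136445 ≈ 0.069310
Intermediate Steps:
f(o) = (-131 + o)*(-107 + o)/o (f(o) = ((o - 131)*(o - 107))/o = ((-131 + o)*(-107 + o))/o = (-131 + o)*(-107 + o)/o)
l = 176213/102 (l = 2205 + (-238 + (-29 - 1*73) + 14017/(-29 - 1*73)) = 2205 + (-238 + (-29 - 73) + 14017/(-29 - 73)) = 2205 + (-238 - 102 + 14017/(-102)) = 2205 + (-238 - 102 + 14017*(-1/102)) = 2205 + (-238 - 102 - 14017/102) = 2205 - 48697/102 = 176213/102 ≈ 1727.6)
l/(-26993) + (-107*(-56) + 99)/45690 = (176213/102)/(-26993) + (-107*(-56) + 99)/45690 = (176213/102)*(-1/26993) + (5992 + 99)*(1/45690) = -176213/2753286 + 6091*(1/45690) = -176213/2753286 + 6091/45690 = 726591088/10483136445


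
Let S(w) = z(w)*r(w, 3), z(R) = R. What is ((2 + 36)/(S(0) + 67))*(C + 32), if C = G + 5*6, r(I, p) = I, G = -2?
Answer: 2280/67 ≈ 34.030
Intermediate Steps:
S(w) = w² (S(w) = w*w = w²)
C = 28 (C = -2 + 5*6 = -2 + 30 = 28)
((2 + 36)/(S(0) + 67))*(C + 32) = ((2 + 36)/(0² + 67))*(28 + 32) = (38/(0 + 67))*60 = (38/67)*60 = 2280/67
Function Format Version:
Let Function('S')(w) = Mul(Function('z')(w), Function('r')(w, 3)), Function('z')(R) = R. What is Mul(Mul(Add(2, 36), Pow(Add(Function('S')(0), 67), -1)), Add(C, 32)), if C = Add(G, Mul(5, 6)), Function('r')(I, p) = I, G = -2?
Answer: Rational(2280, 67) ≈ 34.030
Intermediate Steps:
Function('S')(w) = Pow(w, 2) (Function('S')(w) = Mul(w, w) = Pow(w, 2))
C = 28 (C = Add(-2, Mul(5, 6)) = Add(-2, 30) = 28)
Mul(Mul(Add(2, 36), Pow(Add(Function('S')(0), 67), -1)), Add(C, 32)) = Mul(Mul(Add(2, 36), Pow(Add(Pow(0, 2), 67), -1)), Add(28, 32)) = Mul(Mul(38, Pow(Add(0, 67), -1)), 60) = Mul(Mul(38, Pow(67, -1)), 60) = Mul(Mul(38, Rational(1, 67)), 60) = Mul(Rational(38, 67), 60) = Rational(2280, 67)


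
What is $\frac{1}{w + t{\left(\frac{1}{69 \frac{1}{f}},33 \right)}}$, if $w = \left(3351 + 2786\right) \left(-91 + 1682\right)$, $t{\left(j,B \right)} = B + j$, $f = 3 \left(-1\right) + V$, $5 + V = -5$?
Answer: $\frac{69}{673715987} \approx 1.0242 \cdot 10^{-7}$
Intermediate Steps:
$V = -10$ ($V = -5 - 5 = -10$)
$f = -13$ ($f = 3 \left(-1\right) - 10 = -3 - 10 = -13$)
$w = 9763967$ ($w = 6137 \cdot 1591 = 9763967$)
$\frac{1}{w + t{\left(\frac{1}{69 \frac{1}{f}},33 \right)}} = \frac{1}{9763967 + \left(33 + \frac{1}{69 \frac{1}{-13}}\right)} = \frac{1}{9763967 + \left(33 + \frac{1}{69 \left(- \frac{1}{13}\right)}\right)} = \frac{1}{9763967 + \left(33 + \frac{1}{- \frac{69}{13}}\right)} = \frac{1}{9763967 + \left(33 - \frac{13}{69}\right)} = \frac{1}{9763967 + \frac{2264}{69}} = \frac{1}{\frac{673715987}{69}} = \frac{69}{673715987}$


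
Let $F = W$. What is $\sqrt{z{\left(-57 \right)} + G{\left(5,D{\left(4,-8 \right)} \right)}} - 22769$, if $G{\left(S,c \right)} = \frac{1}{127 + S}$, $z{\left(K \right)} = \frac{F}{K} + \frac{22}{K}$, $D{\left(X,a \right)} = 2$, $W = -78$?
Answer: $-22769 + \frac{\sqrt{1556841}}{1254} \approx -22768.0$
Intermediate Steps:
$F = -78$
$z{\left(K \right)} = - \frac{56}{K}$ ($z{\left(K \right)} = - \frac{78}{K} + \frac{22}{K} = - \frac{56}{K}$)
$\sqrt{z{\left(-57 \right)} + G{\left(5,D{\left(4,-8 \right)} \right)}} - 22769 = \sqrt{- \frac{56}{-57} + \frac{1}{127 + 5}} - 22769 = \sqrt{\left(-56\right) \left(- \frac{1}{57}\right) + \frac{1}{132}} - 22769 = \sqrt{\frac{56}{57} + \frac{1}{132}} - 22769 = \sqrt{\frac{2483}{2508}} - 22769 = \frac{\sqrt{1556841}}{1254} - 22769 = -22769 + \frac{\sqrt{1556841}}{1254}$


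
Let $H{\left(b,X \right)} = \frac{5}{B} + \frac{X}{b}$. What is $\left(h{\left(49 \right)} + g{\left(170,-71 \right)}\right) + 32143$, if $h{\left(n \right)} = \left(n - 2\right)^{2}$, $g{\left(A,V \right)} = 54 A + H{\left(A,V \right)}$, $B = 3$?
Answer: $\frac{22201957}{510} \approx 43533.0$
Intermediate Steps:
$H{\left(b,X \right)} = \frac{5}{3} + \frac{X}{b}$
$g{\left(A,V \right)} = \frac{5}{3} + 54 A + \frac{V}{A}$ ($g{\left(A,V \right)} = 54 A + \left(\frac{5}{3} + \frac{V}{A}\right) = \frac{5}{3} + 54 A + \frac{V}{A}$)
$h{\left(n \right)} = \left(-2 + n\right)^{2}$
$\left(h{\left(49 \right)} + g{\left(170,-71 \right)}\right) + 32143 = \left(\left(-2 + 49\right)^{2} + \left(\frac{5}{3} + 54 \cdot 170 - \frac{71}{170}\right)\right) + 32143 = \left(47^{2} + \left(\frac{5}{3} + 9180 - \frac{71}{170}\right)\right) + 32143 = \left(2209 + \left(\frac{5}{3} + 9180 - \frac{71}{170}\right)\right) + 32143 = \left(2209 + \frac{4682437}{510}\right) + 32143 = \frac{5809027}{510} + 32143 = \frac{22201957}{510}$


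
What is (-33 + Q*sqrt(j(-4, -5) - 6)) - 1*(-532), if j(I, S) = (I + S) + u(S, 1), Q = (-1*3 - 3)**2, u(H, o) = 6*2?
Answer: 499 + 36*I*sqrt(3) ≈ 499.0 + 62.354*I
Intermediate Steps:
u(H, o) = 12
Q = 36 (Q = (-3 - 3)**2 = (-6)**2 = 36)
j(I, S) = 12 + I + S (j(I, S) = (I + S) + 12 = 12 + I + S)
(-33 + Q*sqrt(j(-4, -5) - 6)) - 1*(-532) = (-33 + 36*sqrt((12 - 4 - 5) - 6)) - 1*(-532) = (-33 + 36*sqrt(3 - 6)) + 532 = (-33 + 36*sqrt(-3)) + 532 = (-33 + 36*(I*sqrt(3))) + 532 = (-33 + 36*I*sqrt(3)) + 532 = 499 + 36*I*sqrt(3)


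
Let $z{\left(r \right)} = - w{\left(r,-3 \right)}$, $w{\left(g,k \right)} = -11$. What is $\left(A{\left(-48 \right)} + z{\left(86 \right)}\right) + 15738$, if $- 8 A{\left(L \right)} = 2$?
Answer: $\frac{62995}{4} \approx 15749.0$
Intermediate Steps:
$A{\left(L \right)} = - \frac{1}{4}$ ($A{\left(L \right)} = \left(- \frac{1}{8}\right) 2 = - \frac{1}{4}$)
$z{\left(r \right)} = 11$ ($z{\left(r \right)} = \left(-1\right) \left(-11\right) = 11$)
$\left(A{\left(-48 \right)} + z{\left(86 \right)}\right) + 15738 = \left(- \frac{1}{4} + 11\right) + 15738 = \frac{43}{4} + 15738 = \frac{62995}{4}$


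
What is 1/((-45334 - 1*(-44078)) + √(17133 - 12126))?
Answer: -1256/1572529 - √5007/1572529 ≈ -0.00084371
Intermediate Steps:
1/((-45334 - 1*(-44078)) + √(17133 - 12126)) = 1/((-45334 + 44078) + √5007) = 1/(-1256 + √5007)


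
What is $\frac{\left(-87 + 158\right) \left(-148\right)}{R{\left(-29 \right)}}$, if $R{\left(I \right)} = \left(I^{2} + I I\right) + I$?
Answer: $- \frac{10508}{1653} \approx -6.3569$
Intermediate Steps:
$R{\left(I \right)} = I + 2 I^{2}$ ($R{\left(I \right)} = \left(I^{2} + I^{2}\right) + I = 2 I^{2} + I = I + 2 I^{2}$)
$\frac{\left(-87 + 158\right) \left(-148\right)}{R{\left(-29 \right)}} = \frac{\left(-87 + 158\right) \left(-148\right)}{\left(-29\right) \left(1 + 2 \left(-29\right)\right)} = \frac{71 \left(-148\right)}{\left(-29\right) \left(1 - 58\right)} = - \frac{10508}{\left(-29\right) \left(-57\right)} = - \frac{10508}{1653}$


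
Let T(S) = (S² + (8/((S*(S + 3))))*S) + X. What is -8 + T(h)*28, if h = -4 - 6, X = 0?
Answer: 2760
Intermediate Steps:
h = -10
T(S) = S² + 8/(3 + S) (T(S) = (S² + (8/((S*(S + 3))))*S) + 0 = (S² + (8/((S*(3 + S))))*S) + 0 = (S² + (8*(1/(S*(3 + S))))*S) + 0 = (S² + (8/(S*(3 + S)))*S) + 0 = (S² + 8/(3 + S)) + 0 = S² + 8/(3 + S))
-8 + T(h)*28 = -8 + ((8 + (-10)³ + 3*(-10)²)/(3 - 10))*28 = -8 + ((8 - 1000 + 3*100)/(-7))*28 = -8 - (8 - 1000 + 300)/7*28 = -8 - ⅐*(-692)*28 = -8 + (692/7)*28 = -8 + 2768 = 2760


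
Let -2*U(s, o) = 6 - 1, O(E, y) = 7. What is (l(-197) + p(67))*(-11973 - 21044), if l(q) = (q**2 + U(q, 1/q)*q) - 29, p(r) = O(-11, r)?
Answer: -2593782503/2 ≈ -1.2969e+9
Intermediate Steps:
p(r) = 7
U(s, o) = -5/2 (U(s, o) = -(6 - 1)/2 = -1/2*5 = -5/2)
l(q) = -29 + q**2 - 5*q/2 (l(q) = (q**2 - 5*q/2) - 29 = -29 + q**2 - 5*q/2)
(l(-197) + p(67))*(-11973 - 21044) = ((-29 + (-197)**2 - 5/2*(-197)) + 7)*(-11973 - 21044) = ((-29 + 38809 + 985/2) + 7)*(-33017) = (78545/2 + 7)*(-33017) = (78559/2)*(-33017) = -2593782503/2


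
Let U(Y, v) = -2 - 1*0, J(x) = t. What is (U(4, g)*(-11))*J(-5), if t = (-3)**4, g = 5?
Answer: 1782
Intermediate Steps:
t = 81
J(x) = 81
U(Y, v) = -2 (U(Y, v) = -2 + 0 = -2)
(U(4, g)*(-11))*J(-5) = -2*(-11)*81 = 22*81 = 1782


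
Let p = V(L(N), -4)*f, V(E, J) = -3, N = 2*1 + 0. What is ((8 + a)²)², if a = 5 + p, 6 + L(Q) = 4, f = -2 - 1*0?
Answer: 130321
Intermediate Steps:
N = 2 (N = 2 + 0 = 2)
f = -2 (f = -2 + 0 = -2)
L(Q) = -2 (L(Q) = -6 + 4 = -2)
p = 6 (p = -3*(-2) = 6)
a = 11 (a = 5 + 6 = 11)
((8 + a)²)² = ((8 + 11)²)² = (19²)² = 361² = 130321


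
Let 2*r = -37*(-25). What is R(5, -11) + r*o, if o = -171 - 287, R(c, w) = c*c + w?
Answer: -211811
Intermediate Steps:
R(c, w) = w + c² (R(c, w) = c² + w = w + c²)
o = -458
r = 925/2 (r = (-37*(-25))/2 = (½)*925 = 925/2 ≈ 462.50)
R(5, -11) + r*o = (-11 + 5²) + (925/2)*(-458) = (-11 + 25) - 211825 = 14 - 211825 = -211811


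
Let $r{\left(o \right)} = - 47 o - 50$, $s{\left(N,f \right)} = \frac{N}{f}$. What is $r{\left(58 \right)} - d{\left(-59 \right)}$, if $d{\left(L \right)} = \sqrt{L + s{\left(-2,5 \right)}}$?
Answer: $-2776 - \frac{3 i \sqrt{165}}{5} \approx -2776.0 - 7.7071 i$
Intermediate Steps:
$r{\left(o \right)} = -50 - 47 o$
$d{\left(L \right)} = \sqrt{- \frac{2}{5} + L}$ ($d{\left(L \right)} = \sqrt{L - \frac{2}{5}} = \sqrt{- \frac{2}{5} + L}$)
$r{\left(58 \right)} - d{\left(-59 \right)} = \left(-50 - 2726\right) - \frac{\sqrt{-10 + 25 \left(-59\right)}}{5} = \left(-50 - 2726\right) - \frac{\sqrt{-10 - 1475}}{5} = -2776 - \frac{\sqrt{-1485}}{5} = -2776 - \frac{3 i \sqrt{165}}{5}$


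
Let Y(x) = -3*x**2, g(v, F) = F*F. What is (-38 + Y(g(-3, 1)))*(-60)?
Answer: 2460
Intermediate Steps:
g(v, F) = F**2
(-38 + Y(g(-3, 1)))*(-60) = (-38 - 3*(1**2)**2)*(-60) = (-38 - 3*1**2)*(-60) = (-38 - 3*1)*(-60) = (-38 - 3)*(-60) = -41*(-60) = 2460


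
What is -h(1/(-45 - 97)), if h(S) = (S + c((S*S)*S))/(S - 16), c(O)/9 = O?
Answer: -20173/45832772 ≈ -0.00044014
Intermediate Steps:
c(O) = 9*O
h(S) = (S + 9*S³)/(-16 + S) (h(S) = (S + 9*((S*S)*S))/(S - 16) = (S + 9*(S²*S))/(-16 + S) = (S + 9*S³)/(-16 + S))
-h(1/(-45 - 97)) = -(1/(-45 - 97) + 9*(1/(-45 - 97))³)/(-16 + 1/(-45 - 97)) = -(1/(-142) + 9*(1/(-142))³)/(-16 + 1/(-142)) = -(-1/142 + 9*(-1/142)³)/(-16 - 1/142) = -(-1/142 + 9*(-1/2863288))/(-2273/142) = -(-142)*(-1/142 - 9/2863288)/2273 = -(-142)*(-20173)/(2273*2863288) = -1*20173/45832772 = -20173/45832772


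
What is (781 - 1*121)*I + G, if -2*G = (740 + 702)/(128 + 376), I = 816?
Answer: 38776217/72 ≈ 5.3856e+5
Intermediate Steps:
G = -103/72 (G = -(740 + 702)/(2*(128 + 376)) = -721/504 = -½*103/36 = -103/72 ≈ -1.4306)
(781 - 1*121)*I + G = (781 - 1*121)*816 - 103/72 = (781 - 121)*816 - 103/72 = 660*816 - 103/72 = 538560 - 103/72 = 38776217/72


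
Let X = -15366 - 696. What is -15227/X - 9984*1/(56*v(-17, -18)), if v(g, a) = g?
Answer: 21857389/1911378 ≈ 11.435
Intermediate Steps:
X = -16062
-15227/X - 9984*1/(56*v(-17, -18)) = -15227/(-16062) - 9984/((-17*56)) = -15227*(-1/16062) - 9984/(-952) = 15227/16062 - 9984*(-1/952) = 15227/16062 + 1248/119 = 21857389/1911378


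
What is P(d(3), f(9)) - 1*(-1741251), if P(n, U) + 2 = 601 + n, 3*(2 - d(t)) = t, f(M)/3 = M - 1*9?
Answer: 1741851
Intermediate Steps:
f(M) = -27 + 3*M (f(M) = 3*(M - 1*9) = 3*(M - 9) = 3*(-9 + M) = -27 + 3*M)
d(t) = 2 - t/3
P(n, U) = 599 + n (P(n, U) = -2 + (601 + n) = 599 + n)
P(d(3), f(9)) - 1*(-1741251) = (599 + (2 - 1/3*3)) - 1*(-1741251) = (599 + (2 - 1)) + 1741251 = (599 + 1) + 1741251 = 600 + 1741251 = 1741851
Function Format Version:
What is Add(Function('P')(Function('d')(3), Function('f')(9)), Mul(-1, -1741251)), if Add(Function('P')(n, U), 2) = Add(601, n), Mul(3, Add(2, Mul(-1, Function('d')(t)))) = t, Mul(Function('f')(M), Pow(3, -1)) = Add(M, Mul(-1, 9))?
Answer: 1741851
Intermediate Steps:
Function('f')(M) = Add(-27, Mul(3, M)) (Function('f')(M) = Mul(3, Add(M, Mul(-1, 9))) = Mul(3, Add(M, -9)) = Mul(3, Add(-9, M)) = Add(-27, Mul(3, M)))
Function('d')(t) = Add(2, Mul(Rational(-1, 3), t))
Function('P')(n, U) = Add(599, n) (Function('P')(n, U) = Add(-2, Add(601, n)) = Add(599, n))
Add(Function('P')(Function('d')(3), Function('f')(9)), Mul(-1, -1741251)) = Add(Add(599, Add(2, Mul(Rational(-1, 3), 3))), Mul(-1, -1741251)) = Add(Add(599, Add(2, -1)), 1741251) = Add(Add(599, 1), 1741251) = Add(600, 1741251) = 1741851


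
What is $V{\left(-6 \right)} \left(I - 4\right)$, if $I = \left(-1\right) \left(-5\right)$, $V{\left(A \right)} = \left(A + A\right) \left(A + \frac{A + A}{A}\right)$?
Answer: $48$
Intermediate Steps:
$V{\left(A \right)} = 2 A \left(2 + A\right)$ ($V{\left(A \right)} = 2 A \left(A + \frac{2 A}{A}\right) = 2 A \left(A + 2\right) = 2 A \left(2 + A\right)$)
$I = 5$
$V{\left(-6 \right)} \left(I - 4\right) = 2 \left(-6\right) \left(2 - 6\right) \left(5 - 4\right) = 2 \left(-6\right) \left(-4\right) 1 = 48 \cdot 1 = 48$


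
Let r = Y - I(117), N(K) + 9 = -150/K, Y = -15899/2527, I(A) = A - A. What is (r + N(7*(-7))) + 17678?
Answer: 312489798/17689 ≈ 17666.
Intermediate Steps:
I(A) = 0
Y = -15899/2527 (Y = -15899*1/2527 = -15899/2527 ≈ -6.2916)
N(K) = -9 - 150/K
r = -15899/2527 (r = -15899/2527 - 1*0 = -15899/2527 + 0 = -15899/2527 ≈ -6.2916)
(r + N(7*(-7))) + 17678 = (-15899/2527 + (-9 - 150/(7*(-7)))) + 17678 = (-15899/2527 + (-9 - 150/(-49))) + 17678 = (-15899/2527 + (-9 - 150*(-1/49))) + 17678 = (-15899/2527 + (-9 + 150/49)) + 17678 = (-15899/2527 - 291/49) + 17678 = -216344/17689 + 17678 = 312489798/17689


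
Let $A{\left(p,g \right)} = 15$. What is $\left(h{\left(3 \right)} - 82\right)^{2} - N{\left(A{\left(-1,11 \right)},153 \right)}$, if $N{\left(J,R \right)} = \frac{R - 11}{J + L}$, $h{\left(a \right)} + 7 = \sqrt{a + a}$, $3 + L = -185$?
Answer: $\frac{1371513}{173} - 178 \sqrt{6} \approx 7491.8$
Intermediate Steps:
$L = -188$ ($L = -3 - 185 = -188$)
$h{\left(a \right)} = -7 + \sqrt{2} \sqrt{a}$ ($h{\left(a \right)} = -7 + \sqrt{a + a} = -7 + \sqrt{2 a} = -7 + \sqrt{2} \sqrt{a}$)
$N{\left(J,R \right)} = \frac{-11 + R}{-188 + J}$ ($N{\left(J,R \right)} = \frac{R - 11}{J - 188} = \frac{-11 + R}{-188 + J}$)
$\left(h{\left(3 \right)} - 82\right)^{2} - N{\left(A{\left(-1,11 \right)},153 \right)} = \left(\left(-7 + \sqrt{2} \sqrt{3}\right) - 82\right)^{2} - \frac{-11 + 153}{-188 + 15} = \left(\left(-7 + \sqrt{6}\right) - 82\right)^{2} - \frac{1}{-173} \cdot 142 = \left(-89 + \sqrt{6}\right)^{2} - \left(- \frac{1}{173}\right) 142 = \left(-89 + \sqrt{6}\right)^{2} - - \frac{142}{173} = \left(-89 + \sqrt{6}\right)^{2} + \frac{142}{173} = \frac{142}{173} + \left(-89 + \sqrt{6}\right)^{2}$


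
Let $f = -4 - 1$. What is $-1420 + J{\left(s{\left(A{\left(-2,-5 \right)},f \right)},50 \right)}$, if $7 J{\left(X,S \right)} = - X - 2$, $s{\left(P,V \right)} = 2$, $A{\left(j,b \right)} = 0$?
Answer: $- \frac{9944}{7} \approx -1420.6$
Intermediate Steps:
$f = -5$
$J{\left(X,S \right)} = - \frac{2}{7} - \frac{X}{7}$ ($J{\left(X,S \right)} = \frac{- X - 2}{7} = \frac{-2 - X}{7} = - \frac{2}{7} - \frac{X}{7}$)
$-1420 + J{\left(s{\left(A{\left(-2,-5 \right)},f \right)},50 \right)} = -1420 - \frac{4}{7} = - \frac{9944}{7}$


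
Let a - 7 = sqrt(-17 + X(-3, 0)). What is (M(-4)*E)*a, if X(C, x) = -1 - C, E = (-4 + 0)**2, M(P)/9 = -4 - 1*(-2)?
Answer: -2016 - 288*I*sqrt(15) ≈ -2016.0 - 1115.4*I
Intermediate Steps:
M(P) = -18 (M(P) = 9*(-4 - 1*(-2)) = 9*(-4 + 2) = 9*(-2) = -18)
E = 16 (E = (-4)**2 = 16)
a = 7 + I*sqrt(15) (a = 7 + sqrt(-17 + (-1 - 1*(-3))) = 7 + sqrt(-17 + (-1 + 3)) = 7 + sqrt(-17 + 2) = 7 + sqrt(-15) = 7 + I*sqrt(15) ≈ 7.0 + 3.873*I)
(M(-4)*E)*a = (-18*16)*(7 + I*sqrt(15)) = -288*(7 + I*sqrt(15)) = -2016 - 288*I*sqrt(15)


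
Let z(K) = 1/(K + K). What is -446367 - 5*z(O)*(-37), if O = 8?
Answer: -7141687/16 ≈ -4.4636e+5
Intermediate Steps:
z(K) = 1/(2*K)
-446367 - 5*z(O)*(-37) = -446367 - 5*((½)/8)*(-37) = -446367 - 5*((½)*(⅛))*(-37) = -446367 - 5*(1/16)*(-37) = -446367 - 5*(-37)/16 = -446367 - 1*(-185/16) = -446367 + 185/16 = -7141687/16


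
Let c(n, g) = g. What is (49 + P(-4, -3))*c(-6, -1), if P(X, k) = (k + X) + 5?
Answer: -47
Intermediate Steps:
P(X, k) = 5 + X + k (P(X, k) = (X + k) + 5 = 5 + X + k)
(49 + P(-4, -3))*c(-6, -1) = (49 + (5 - 4 - 3))*(-1) = (49 - 2)*(-1) = 47*(-1) = -47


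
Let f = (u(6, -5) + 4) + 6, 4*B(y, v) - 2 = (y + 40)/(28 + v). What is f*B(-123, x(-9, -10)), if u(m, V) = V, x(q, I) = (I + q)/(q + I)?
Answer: -125/116 ≈ -1.0776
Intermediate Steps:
x(q, I) = 1 (x(q, I) = (I + q)/(I + q) = 1)
B(y, v) = 1/2 + (40 + y)/(4*(28 + v)) (B(y, v) = 1/2 + ((y + 40)/(28 + v))/4 = 1/2 + ((40 + y)/(28 + v))/4 = 1/2 + (40 + y)/(4*(28 + v)))
f = 5 (f = (-5 + 4) + 6 = -1 + 6 = 5)
f*B(-123, x(-9, -10)) = 5*((96 - 123 + 2*1)/(4*(28 + 1))) = 5*((1/4)*(96 - 123 + 2)/29) = 5*((1/4)*(1/29)*(-25)) = 5*(-25/116) = -125/116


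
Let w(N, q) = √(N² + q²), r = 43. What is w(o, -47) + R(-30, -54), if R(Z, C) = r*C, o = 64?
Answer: -2322 + √6305 ≈ -2242.6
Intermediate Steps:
R(Z, C) = 43*C
w(o, -47) + R(-30, -54) = √(64² + (-47)²) + 43*(-54) = √(4096 + 2209) - 2322 = √6305 - 2322 = -2322 + √6305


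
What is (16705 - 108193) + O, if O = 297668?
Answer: 206180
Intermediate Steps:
(16705 - 108193) + O = (16705 - 108193) + 297668 = -91488 + 297668 = 206180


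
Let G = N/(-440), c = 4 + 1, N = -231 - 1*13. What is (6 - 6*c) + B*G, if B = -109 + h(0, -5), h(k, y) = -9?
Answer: -4919/55 ≈ -89.436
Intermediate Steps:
N = -244 (N = -231 - 13 = -244)
c = 5
G = 61/110 (G = -244/(-440) = -244*(-1/440) = 61/110 ≈ 0.55455)
B = -118 (B = -109 - 9 = -118)
(6 - 6*c) + B*G = (6 - 6*5) - 118*61/110 = (6 - 30) - 3599/55 = -24 - 3599/55 = -4919/55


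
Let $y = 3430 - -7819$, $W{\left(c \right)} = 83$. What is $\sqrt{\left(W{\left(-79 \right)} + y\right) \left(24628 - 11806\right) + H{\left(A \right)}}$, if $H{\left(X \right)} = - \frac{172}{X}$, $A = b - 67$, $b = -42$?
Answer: $\frac{2 \sqrt{431574074293}}{109} \approx 12054.0$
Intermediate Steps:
$A = -109$ ($A = -42 - 67 = -109$)
$y = 11249$ ($y = 3430 + 7819 = 11249$)
$\sqrt{\left(W{\left(-79 \right)} + y\right) \left(24628 - 11806\right) + H{\left(A \right)}} = \sqrt{\left(83 + 11249\right) \left(24628 - 11806\right) - \frac{172}{-109}} = \sqrt{11332 \cdot 12822 - - \frac{172}{109}} = \sqrt{145298904 + \frac{172}{109}} = \sqrt{\frac{15837580708}{109}} = \frac{2 \sqrt{431574074293}}{109}$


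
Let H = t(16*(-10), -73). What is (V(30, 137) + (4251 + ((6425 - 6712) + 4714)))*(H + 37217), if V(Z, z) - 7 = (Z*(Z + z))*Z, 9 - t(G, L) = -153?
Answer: 5942700315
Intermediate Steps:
t(G, L) = 162 (t(G, L) = 9 - 1*(-153) = 9 + 153 = 162)
H = 162
V(Z, z) = 7 + Z²*(Z + z) (V(Z, z) = 7 + (Z*(Z + z))*Z = 7 + Z²*(Z + z))
(V(30, 137) + (4251 + ((6425 - 6712) + 4714)))*(H + 37217) = ((7 + 30³ + 137*30²) + (4251 + ((6425 - 6712) + 4714)))*(162 + 37217) = ((7 + 27000 + 137*900) + (4251 + (-287 + 4714)))*37379 = ((7 + 27000 + 123300) + (4251 + 4427))*37379 = (150307 + 8678)*37379 = 158985*37379 = 5942700315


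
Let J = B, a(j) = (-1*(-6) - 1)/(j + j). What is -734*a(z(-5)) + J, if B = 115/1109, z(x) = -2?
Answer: 2035245/2218 ≈ 917.60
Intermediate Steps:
a(j) = 5/(2*j) (a(j) = (6 - 1)/((2*j)) = 5*(1/(2*j)) = 5/(2*j))
B = 115/1109 (B = 115*(1/1109) = 115/1109 ≈ 0.10370)
J = 115/1109 ≈ 0.10370
-734*a(z(-5)) + J = -1835/(-2) + 115/1109 = -1835*(-1)/2 + 115/1109 = -734*(-5/4) + 115/1109 = 1835/2 + 115/1109 = 2035245/2218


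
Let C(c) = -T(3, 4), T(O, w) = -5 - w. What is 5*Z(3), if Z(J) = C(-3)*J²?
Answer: 405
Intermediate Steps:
C(c) = 9 (C(c) = -(-5 - 1*4) = -(-5 - 4) = -1*(-9) = 9)
Z(J) = 9*J²
5*Z(3) = 5*(9*3²) = 5*(9*9) = 5*81 = 405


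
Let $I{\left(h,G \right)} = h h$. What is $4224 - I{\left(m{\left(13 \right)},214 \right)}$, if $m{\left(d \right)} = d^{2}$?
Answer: $-24337$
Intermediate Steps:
$I{\left(h,G \right)} = h^{2}$
$4224 - I{\left(m{\left(13 \right)},214 \right)} = 4224 - \left(13^{2}\right)^{2} = 4224 - 169^{2} = 4224 - 28561 = -24337$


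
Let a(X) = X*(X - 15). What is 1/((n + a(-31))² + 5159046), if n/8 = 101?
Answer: 1/10149802 ≈ 9.8524e-8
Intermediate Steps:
n = 808 (n = 8*101 = 808)
a(X) = X*(-15 + X)
1/((n + a(-31))² + 5159046) = 1/((808 - 31*(-15 - 31))² + 5159046) = 1/((808 - 31*(-46))² + 5159046) = 1/((808 + 1426)² + 5159046) = 1/(2234² + 5159046) = 1/(4990756 + 5159046) = 1/10149802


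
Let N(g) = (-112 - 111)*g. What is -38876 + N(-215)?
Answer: 9069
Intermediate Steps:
N(g) = -223*g
-38876 + N(-215) = -38876 - 223*(-215) = -38876 + 47945 = 9069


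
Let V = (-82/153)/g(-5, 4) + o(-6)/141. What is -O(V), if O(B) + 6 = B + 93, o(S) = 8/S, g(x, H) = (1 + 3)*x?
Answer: -6257417/71910 ≈ -87.017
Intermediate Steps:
g(x, H) = 4*x
V = 1247/71910 (V = (-82/153)/((4*(-5))) + (8/(-6))/141 = -82*1/153/(-20) + (8*(-⅙))*(1/141) = -82/153*(-1/20) - 4/3*1/141 = 41/1530 - 4/423 = 1247/71910 ≈ 0.017341)
O(B) = 87 + B (O(B) = -6 + (B + 93) = -6 + (93 + B) = 87 + B)
-O(V) = -(87 + 1247/71910) = -1*6257417/71910 = -6257417/71910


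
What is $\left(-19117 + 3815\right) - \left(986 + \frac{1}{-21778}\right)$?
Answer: $- \frac{354720063}{21778} \approx -16288.0$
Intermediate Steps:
$\left(-19117 + 3815\right) - \left(986 + \frac{1}{-21778}\right) = -15302 - \left(986 - \frac{1}{21778}\right) = -15302 - \frac{21473107}{21778} = - \frac{354720063}{21778}$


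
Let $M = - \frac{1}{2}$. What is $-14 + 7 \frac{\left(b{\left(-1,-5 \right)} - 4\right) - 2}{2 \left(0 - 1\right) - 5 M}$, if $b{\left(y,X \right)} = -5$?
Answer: $-168$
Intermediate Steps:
$M = - \frac{1}{2}$ ($M = \left(-1\right) \frac{1}{2} = - \frac{1}{2} \approx -0.5$)
$-14 + 7 \frac{\left(b{\left(-1,-5 \right)} - 4\right) - 2}{2 \left(0 - 1\right) - 5 M} = -14 + 7 \frac{\left(-5 - 4\right) - 2}{2 \left(0 - 1\right) - - \frac{5}{2}} = -14 + 7 \frac{\left(-5 - 4\right) - 2}{2 \left(-1\right) + \frac{5}{2}} = -14 + 7 \frac{-9 - 2}{-2 + \frac{5}{2}} = -14 + 7 \left(- 11 \frac{1}{\frac{1}{2}}\right) = -14 + 7 \left(\left(-11\right) 2\right) = -14 + 7 \left(-22\right) = -14 - 154 = -168$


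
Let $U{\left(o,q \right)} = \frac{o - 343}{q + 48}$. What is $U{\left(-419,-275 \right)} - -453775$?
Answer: $\frac{103007687}{227} \approx 4.5378 \cdot 10^{5}$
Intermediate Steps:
$U{\left(o,q \right)} = \frac{-343 + o}{48 + q}$
$U{\left(-419,-275 \right)} - -453775 = \frac{-343 - 419}{48 - 275} - -453775 = \frac{1}{-227} \left(-762\right) + 453775 = \left(- \frac{1}{227}\right) \left(-762\right) + 453775 = \frac{762}{227} + 453775 = \frac{103007687}{227}$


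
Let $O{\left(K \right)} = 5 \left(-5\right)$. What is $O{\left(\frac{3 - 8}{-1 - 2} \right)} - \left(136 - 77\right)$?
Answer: $-84$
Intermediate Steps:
$O{\left(K \right)} = -25$
$O{\left(\frac{3 - 8}{-1 - 2} \right)} - \left(136 - 77\right) = -25 - \left(136 - 77\right) = -25 - 59 = -84$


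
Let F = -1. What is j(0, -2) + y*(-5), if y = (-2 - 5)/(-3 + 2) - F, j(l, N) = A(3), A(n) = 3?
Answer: -37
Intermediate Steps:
j(l, N) = 3
y = 8 (y = (-2 - 5)/(-3 + 2) - 1*(-1) = -7/(-1) + 1 = -7*(-1) + 1 = 7 + 1 = 8)
j(0, -2) + y*(-5) = 3 + 8*(-5) = 3 - 40 = -37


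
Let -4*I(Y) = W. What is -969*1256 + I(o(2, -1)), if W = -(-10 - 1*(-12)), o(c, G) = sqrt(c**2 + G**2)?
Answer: -2434127/2 ≈ -1.2171e+6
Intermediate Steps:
o(c, G) = sqrt(G**2 + c**2)
W = -2 (W = -(-10 + 12) = -1*2 = -2)
I(Y) = 1/2 (I(Y) = -1/4*(-2) = 1/2)
-969*1256 + I(o(2, -1)) = -969*1256 + 1/2 = -1217064 + 1/2 = -2434127/2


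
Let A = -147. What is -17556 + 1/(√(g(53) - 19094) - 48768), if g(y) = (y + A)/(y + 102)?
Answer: -404492678983284/23040138899 - I*√28671745/92160555596 ≈ -17556.0 - 5.8101e-8*I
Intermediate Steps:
g(y) = (-147 + y)/(102 + y) (g(y) = (y - 147)/(y + 102) = (-147 + y)/(102 + y))
-17556 + 1/(√(g(53) - 19094) - 48768) = -17556 + 1/(√((-147 + 53)/(102 + 53) - 19094) - 48768) = -17556 + 1/(√(-94/155 - 19094) - 48768) = -17556 + 1/(√(-2959664/155) - 48768) = -17556 + 1/(4*I*√28671745/155 - 48768) = -17556 + 1/(-48768 + 4*I*√28671745/155)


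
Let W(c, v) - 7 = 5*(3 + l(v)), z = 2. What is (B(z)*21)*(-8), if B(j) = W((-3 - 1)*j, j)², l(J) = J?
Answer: -172032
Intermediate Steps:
W(c, v) = 22 + 5*v (W(c, v) = 7 + 5*(3 + v) = 7 + (15 + 5*v) = 22 + 5*v)
B(j) = (22 + 5*j)²
(B(z)*21)*(-8) = ((22 + 5*2)²*21)*(-8) = ((22 + 10)²*21)*(-8) = (32²*21)*(-8) = (1024*21)*(-8) = 21504*(-8) = -172032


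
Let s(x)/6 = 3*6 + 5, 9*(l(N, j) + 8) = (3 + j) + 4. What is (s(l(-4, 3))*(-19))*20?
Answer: -52440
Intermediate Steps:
l(N, j) = -65/9 + j/9 (l(N, j) = -8 + ((3 + j) + 4)/9 = -8 + (7 + j)/9 = -8 + (7/9 + j/9) = -65/9 + j/9)
s(x) = 138 (s(x) = 6*(3*6 + 5) = 6*(18 + 5) = 6*23 = 138)
(s(l(-4, 3))*(-19))*20 = (138*(-19))*20 = -2622*20 = -52440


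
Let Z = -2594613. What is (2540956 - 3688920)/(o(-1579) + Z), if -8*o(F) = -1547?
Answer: 9183712/20755357 ≈ 0.44247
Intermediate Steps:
o(F) = 1547/8 (o(F) = -⅛*(-1547) = 1547/8)
(2540956 - 3688920)/(o(-1579) + Z) = (2540956 - 3688920)/(1547/8 - 2594613) = -1147964/(-20755357/8) = -1147964*(-8/20755357) = 9183712/20755357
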